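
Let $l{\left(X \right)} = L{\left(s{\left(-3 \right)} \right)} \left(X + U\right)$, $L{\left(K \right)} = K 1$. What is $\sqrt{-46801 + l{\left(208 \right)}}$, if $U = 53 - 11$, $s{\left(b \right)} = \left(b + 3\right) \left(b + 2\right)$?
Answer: $i \sqrt{46801} \approx 216.34 i$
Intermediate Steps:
$s{\left(b \right)} = \left(2 + b\right) \left(3 + b\right)$ ($s{\left(b \right)} = \left(3 + b\right) \left(2 + b\right) = \left(2 + b\right) \left(3 + b\right)$)
$U = 42$ ($U = 53 - 11 = 42$)
$L{\left(K \right)} = K$
$l{\left(X \right)} = 0$ ($l{\left(X \right)} = \left(6 + \left(-3\right)^{2} + 5 \left(-3\right)\right) \left(X + 42\right) = \left(6 + 9 - 15\right) \left(42 + X\right) = 0 \left(42 + X\right) = 0$)
$\sqrt{-46801 + l{\left(208 \right)}} = \sqrt{-46801 + 0} = \sqrt{-46801} = i \sqrt{46801}$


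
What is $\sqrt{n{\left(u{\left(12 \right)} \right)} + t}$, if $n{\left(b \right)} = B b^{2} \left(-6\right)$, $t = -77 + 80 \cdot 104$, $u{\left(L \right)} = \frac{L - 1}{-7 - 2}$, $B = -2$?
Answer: $\frac{\sqrt{669135}}{9} \approx 90.89$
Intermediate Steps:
$u{\left(L \right)} = \frac{1}{9} - \frac{L}{9}$ ($u{\left(L \right)} = \frac{-1 + L}{-9} = \left(-1 + L\right) \left(- \frac{1}{9}\right) = \frac{1}{9} - \frac{L}{9}$)
$t = 8243$ ($t = -77 + 8320 = 8243$)
$n{\left(b \right)} = 12 b^{2}$ ($n{\left(b \right)} = - 2 b^{2} \left(-6\right) = 12 b^{2}$)
$\sqrt{n{\left(u{\left(12 \right)} \right)} + t} = \sqrt{12 \left(\frac{1}{9} - \frac{4}{3}\right)^{2} + 8243} = \sqrt{12 \left(- \frac{11}{9}\right)^{2} + 8243} = \sqrt{12 \cdot \frac{121}{81} + 8243} = \sqrt{\frac{484}{27} + 8243} = \sqrt{\frac{223045}{27}} = \frac{\sqrt{669135}}{9}$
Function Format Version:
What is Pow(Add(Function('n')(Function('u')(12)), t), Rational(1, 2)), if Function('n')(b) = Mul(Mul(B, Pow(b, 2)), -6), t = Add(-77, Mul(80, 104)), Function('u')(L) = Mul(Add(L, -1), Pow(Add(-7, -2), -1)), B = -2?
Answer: Mul(Rational(1, 9), Pow(669135, Rational(1, 2))) ≈ 90.890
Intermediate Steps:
Function('u')(L) = Add(Rational(1, 9), Mul(Rational(-1, 9), L)) (Function('u')(L) = Mul(Add(-1, L), Pow(-9, -1)) = Mul(Add(-1, L), Rational(-1, 9)) = Add(Rational(1, 9), Mul(Rational(-1, 9), L)))
t = 8243 (t = Add(-77, 8320) = 8243)
Function('n')(b) = Mul(12, Pow(b, 2)) (Function('n')(b) = Mul(Mul(-2, Pow(b, 2)), -6) = Mul(12, Pow(b, 2)))
Pow(Add(Function('n')(Function('u')(12)), t), Rational(1, 2)) = Pow(Add(Mul(12, Pow(Add(Rational(1, 9), Mul(Rational(-1, 9), 12)), 2)), 8243), Rational(1, 2)) = Pow(Add(Mul(12, Pow(Add(Rational(1, 9), Rational(-4, 3)), 2)), 8243), Rational(1, 2)) = Pow(Add(Mul(12, Pow(Rational(-11, 9), 2)), 8243), Rational(1, 2)) = Pow(Add(Mul(12, Rational(121, 81)), 8243), Rational(1, 2)) = Pow(Add(Rational(484, 27), 8243), Rational(1, 2)) = Pow(Rational(223045, 27), Rational(1, 2)) = Mul(Rational(1, 9), Pow(669135, Rational(1, 2)))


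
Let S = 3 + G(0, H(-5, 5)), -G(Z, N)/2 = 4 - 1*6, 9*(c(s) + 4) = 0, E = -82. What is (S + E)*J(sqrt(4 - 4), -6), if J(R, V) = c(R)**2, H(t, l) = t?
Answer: -1200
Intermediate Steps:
c(s) = -4 (c(s) = -4 + (1/9)*0 = -4 + 0 = -4)
J(R, V) = 16 (J(R, V) = (-4)**2 = 16)
G(Z, N) = 4 (G(Z, N) = -2*(4 - 1*6) = -2*(4 - 6) = -2*(-2) = 4)
S = 7 (S = 3 + 4 = 7)
(S + E)*J(sqrt(4 - 4), -6) = (7 - 82)*16 = -75*16 = -1200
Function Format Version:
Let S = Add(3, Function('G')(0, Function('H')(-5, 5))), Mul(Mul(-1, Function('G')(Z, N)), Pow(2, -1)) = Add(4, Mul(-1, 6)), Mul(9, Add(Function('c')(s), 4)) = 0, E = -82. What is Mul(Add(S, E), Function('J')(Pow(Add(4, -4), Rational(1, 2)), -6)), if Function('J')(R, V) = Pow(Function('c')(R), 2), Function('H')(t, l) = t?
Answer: -1200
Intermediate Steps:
Function('c')(s) = -4 (Function('c')(s) = Add(-4, Mul(Rational(1, 9), 0)) = Add(-4, 0) = -4)
Function('J')(R, V) = 16 (Function('J')(R, V) = Pow(-4, 2) = 16)
Function('G')(Z, N) = 4 (Function('G')(Z, N) = Mul(-2, Add(4, Mul(-1, 6))) = Mul(-2, Add(4, -6)) = Mul(-2, -2) = 4)
S = 7 (S = Add(3, 4) = 7)
Mul(Add(S, E), Function('J')(Pow(Add(4, -4), Rational(1, 2)), -6)) = Mul(Add(7, -82), 16) = Mul(-75, 16) = -1200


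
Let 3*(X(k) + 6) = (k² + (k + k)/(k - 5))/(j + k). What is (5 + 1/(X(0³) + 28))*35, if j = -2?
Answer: 3885/22 ≈ 176.59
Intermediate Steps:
X(k) = -6 + (k² + 2*k/(-5 + k))/(3*(-2 + k)) (X(k) = -6 + ((k² + (k + k)/(k - 5))/(-2 + k))/3 = -6 + ((k² + (2*k)/(-5 + k))/(-2 + k))/3 = -6 + ((k² + 2*k/(-5 + k))/(-2 + k))/3 = -6 + (k² + 2*k/(-5 + k))/(3*(-2 + k)))
(5 + 1/(X(0³) + 28))*35 = (5 + 1/((-180 + (0³)³ - 23*(0³)² + 128*0³)/(3*(10 + (0³)² - 7*0³)) + 28))*35 = (5 + 1/((-180 + 0³ - 23*0² + 128*0)/(3*(10 + 0² - 7*0)) + 28))*35 = (5 + 1/((-180 + 0 - 23*0 + 0)/(3*(10 + 0 + 0)) + 28))*35 = (5 + 1/((⅓)*(-180 + 0 + 0 + 0)/10 + 28))*35 = (5 + 1/((⅓)*(⅒)*(-180) + 28))*35 = (5 + 1/(-6 + 28))*35 = (5 + 1/22)*35 = (111/22)*35 = 3885/22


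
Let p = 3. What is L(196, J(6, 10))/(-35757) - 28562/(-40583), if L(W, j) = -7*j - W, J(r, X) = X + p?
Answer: 1032938755/1451126331 ≈ 0.71182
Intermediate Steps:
J(r, X) = 3 + X (J(r, X) = X + 3 = 3 + X)
L(W, j) = -W - 7*j
L(196, J(6, 10))/(-35757) - 28562/(-40583) = (-1*196 - 7*(3 + 10))/(-35757) - 28562/(-40583) = (-196 - 7*13)*(-1/35757) - 28562*(-1/40583) = (-196 - 91)*(-1/35757) + 28562/40583 = -287*(-1/35757) + 28562/40583 = 287/35757 + 28562/40583 = 1032938755/1451126331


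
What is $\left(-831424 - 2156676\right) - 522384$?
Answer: $-3510484$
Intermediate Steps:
$\left(-831424 - 2156676\right) - 522384 = -2988100 - 522384 = -3510484$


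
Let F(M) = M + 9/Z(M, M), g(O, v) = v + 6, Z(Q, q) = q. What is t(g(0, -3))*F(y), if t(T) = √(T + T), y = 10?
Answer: 109*√6/10 ≈ 26.699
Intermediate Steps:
g(O, v) = 6 + v
t(T) = √2*√T (t(T) = √(2*T) = √2*√T)
F(M) = M + 9/M
t(g(0, -3))*F(y) = (√2*√(6 - 3))*(10 + 9/10) = (√2*√3)*(10 + 9*(⅒)) = √6*(10 + 9/10) = √6*(109/10) = 109*√6/10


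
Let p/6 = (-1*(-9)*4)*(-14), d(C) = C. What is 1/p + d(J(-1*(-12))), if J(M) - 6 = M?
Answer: 54431/3024 ≈ 18.000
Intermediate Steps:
J(M) = 6 + M
p = -3024 (p = 6*((-1*(-9)*4)*(-14)) = 6*((9*4)*(-14)) = 6*(36*(-14)) = 6*(-504) = -3024)
1/p + d(J(-1*(-12))) = 1/(-3024) + (6 - 1*(-12)) = -1/3024 + (6 + 12) = -1/3024 + 18 = 54431/3024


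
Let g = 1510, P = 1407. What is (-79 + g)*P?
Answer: 2013417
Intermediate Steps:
(-79 + g)*P = (-79 + 1510)*1407 = 1431*1407 = 2013417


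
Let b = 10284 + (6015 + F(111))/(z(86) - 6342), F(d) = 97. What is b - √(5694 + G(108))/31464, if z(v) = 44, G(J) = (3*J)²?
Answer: 32381260/3149 - √110670/31464 ≈ 10283.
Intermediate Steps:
G(J) = 9*J²
b = 32381260/3149 (b = 10284 + (6015 + 97)/(44 - 6342) = 10284 + 6112/(-6298) = 10284 + 6112*(-1/6298) = 10284 - 3056/3149 = 32381260/3149 ≈ 10283.)
b - √(5694 + G(108))/31464 = 32381260/3149 - √(5694 + 9*108²)/31464 = 32381260/3149 - √(5694 + 9*11664)/31464 = 32381260/3149 - √(5694 + 104976)/31464 = 32381260/3149 - √110670/31464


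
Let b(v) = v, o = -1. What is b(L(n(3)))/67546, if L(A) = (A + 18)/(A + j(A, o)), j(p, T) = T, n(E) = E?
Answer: 21/135092 ≈ 0.00015545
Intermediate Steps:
L(A) = (18 + A)/(-1 + A) (L(A) = (A + 18)/(A - 1) = (18 + A)/(-1 + A))
b(L(n(3)))/67546 = ((18 + 3)/(-1 + 3))/67546 = (21/2)*(1/67546) = 21/135092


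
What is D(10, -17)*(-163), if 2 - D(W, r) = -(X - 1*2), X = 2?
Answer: -326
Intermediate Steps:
D(W, r) = 2 (D(W, r) = 2 - (-1)*(2 - 1*2) = 2 - (-1)*(2 - 2) = 2 - (-1)*0 = 2 - 1*0 = 2 + 0 = 2)
D(10, -17)*(-163) = 2*(-163) = -326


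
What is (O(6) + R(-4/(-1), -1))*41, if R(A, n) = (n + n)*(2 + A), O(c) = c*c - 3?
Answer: 861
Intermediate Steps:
O(c) = -3 + c**2 (O(c) = c**2 - 3 = -3 + c**2)
R(A, n) = 2*n*(2 + A) (R(A, n) = (2*n)*(2 + A) = 2*n*(2 + A))
(O(6) + R(-4/(-1), -1))*41 = ((-3 + 6**2) + 2*(-1)*(2 - 4/(-1)))*41 = ((-3 + 36) + 2*(-1)*(2 - 4*(-1)))*41 = (33 + 2*(-1)*(2 + 4))*41 = (33 + 2*(-1)*6)*41 = (33 - 12)*41 = 21*41 = 861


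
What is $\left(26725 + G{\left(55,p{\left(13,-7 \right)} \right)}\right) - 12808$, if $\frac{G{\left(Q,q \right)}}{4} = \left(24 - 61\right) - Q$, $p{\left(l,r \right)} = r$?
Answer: $13549$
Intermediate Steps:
$G{\left(Q,q \right)} = -148 - 4 Q$ ($G{\left(Q,q \right)} = 4 \left(\left(24 - 61\right) - Q\right) = 4 \left(-37 - Q\right) = -148 - 4 Q$)
$\left(26725 + G{\left(55,p{\left(13,-7 \right)} \right)}\right) - 12808 = \left(26725 - 368\right) - 12808 = 26357 - 12808 = 13549$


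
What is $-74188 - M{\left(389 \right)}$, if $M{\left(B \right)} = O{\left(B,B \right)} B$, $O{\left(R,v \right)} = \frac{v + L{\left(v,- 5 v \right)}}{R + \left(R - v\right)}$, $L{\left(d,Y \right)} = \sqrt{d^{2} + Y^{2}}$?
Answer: $-74577 - 389 \sqrt{26} \approx -76561.0$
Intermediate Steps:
$L{\left(d,Y \right)} = \sqrt{Y^{2} + d^{2}}$
$O{\left(R,v \right)} = \frac{v + \sqrt{26} \sqrt{v^{2}}}{- v + 2 R}$ ($O{\left(R,v \right)} = \frac{v + \sqrt{\left(- 5 v\right)^{2} + v^{2}}}{R + \left(R - v\right)} = \frac{v + \sqrt{25 v^{2} + v^{2}}}{- v + 2 R} = \frac{v + \sqrt{26 v^{2}}}{- v + 2 R} = \frac{v + \sqrt{26} \sqrt{v^{2}}}{- v + 2 R}$)
$M{\left(B \right)} = B + \sqrt{26} \sqrt{B^{2}}$ ($M{\left(B \right)} = \frac{B + \sqrt{26} \sqrt{B^{2}}}{- B + 2 B} B = \frac{B + \sqrt{26} \sqrt{B^{2}}}{B} B = B + \sqrt{26} \sqrt{B^{2}}$)
$-74188 - M{\left(389 \right)} = -74188 - \left(389 + \sqrt{26} \sqrt{389^{2}}\right) = -74188 - \left(389 + \sqrt{26} \sqrt{151321}\right) = -74188 - \left(389 + \sqrt{26} \cdot 389\right) = -74188 - \left(389 + 389 \sqrt{26}\right) = -74577 - 389 \sqrt{26}$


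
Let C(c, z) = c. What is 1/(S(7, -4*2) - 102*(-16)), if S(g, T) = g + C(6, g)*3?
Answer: 1/1657 ≈ 0.00060350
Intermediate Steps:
S(g, T) = 18 + g (S(g, T) = g + 6*3 = g + 18 = 18 + g)
1/(S(7, -4*2) - 102*(-16)) = 1/((18 + 7) - 102*(-16)) = 1/(25 + 1632) = 1/1657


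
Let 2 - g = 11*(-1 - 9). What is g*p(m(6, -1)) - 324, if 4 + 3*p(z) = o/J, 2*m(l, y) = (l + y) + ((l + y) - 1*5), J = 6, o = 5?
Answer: -3980/9 ≈ -442.22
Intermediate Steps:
m(l, y) = -5/2 + l + y (m(l, y) = ((l + y) + ((l + y) - 1*5))/2 = ((l + y) + ((l + y) - 5))/2 = ((l + y) + (-5 + l + y))/2 = (-5 + 2*l + 2*y)/2 = -5/2 + l + y)
p(z) = -19/18 (p(z) = -4/3 + (5/6)/3 = -4/3 + (5*(⅙))/3 = -4/3 + (⅓)*(⅚) = -4/3 + 5/18 = -19/18)
g = 112 (g = 2 - 11*(-1 - 9) = 2 - 11*(-10) = 2 - 1*(-110) = 2 + 110 = 112)
g*p(m(6, -1)) - 324 = 112*(-19/18) - 324 = -1064/9 - 324 = -3980/9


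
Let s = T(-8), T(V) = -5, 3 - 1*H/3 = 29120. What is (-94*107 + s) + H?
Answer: -97414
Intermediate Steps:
H = -87351 (H = 9 - 3*29120 = 9 - 87360 = -87351)
s = -5
(-94*107 + s) + H = (-94*107 - 5) - 87351 = (-10058 - 5) - 87351 = -10063 - 87351 = -97414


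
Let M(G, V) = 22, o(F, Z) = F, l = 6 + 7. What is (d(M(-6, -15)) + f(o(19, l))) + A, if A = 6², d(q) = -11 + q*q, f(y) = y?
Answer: 528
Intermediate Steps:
l = 13
d(q) = -11 + q²
A = 36
(d(M(-6, -15)) + f(o(19, l))) + A = ((-11 + 22²) + 19) + 36 = ((-11 + 484) + 19) + 36 = (473 + 19) + 36 = 492 + 36 = 528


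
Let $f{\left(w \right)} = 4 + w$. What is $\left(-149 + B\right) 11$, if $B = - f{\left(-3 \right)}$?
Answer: $-1650$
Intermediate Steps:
$B = -1$ ($B = - (4 - 3) = \left(-1\right) 1 = -1$)
$\left(-149 + B\right) 11 = \left(-149 - 1\right) 11 = \left(-150\right) 11 = -1650$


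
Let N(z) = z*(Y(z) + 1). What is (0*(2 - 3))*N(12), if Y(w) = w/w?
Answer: 0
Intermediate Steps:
Y(w) = 1
N(z) = 2*z (N(z) = z*(1 + 1) = z*2 = 2*z)
(0*(2 - 3))*N(12) = (0*(2 - 3))*(2*12) = (0*(-1))*24 = 0*24 = 0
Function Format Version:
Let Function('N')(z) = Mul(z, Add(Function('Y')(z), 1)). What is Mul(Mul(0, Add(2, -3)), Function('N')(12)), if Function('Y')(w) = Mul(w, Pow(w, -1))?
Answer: 0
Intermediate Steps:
Function('Y')(w) = 1
Function('N')(z) = Mul(2, z) (Function('N')(z) = Mul(z, Add(1, 1)) = Mul(z, 2) = Mul(2, z))
Mul(Mul(0, Add(2, -3)), Function('N')(12)) = Mul(Mul(0, Add(2, -3)), Mul(2, 12)) = Mul(Mul(0, -1), 24) = Mul(0, 24) = 0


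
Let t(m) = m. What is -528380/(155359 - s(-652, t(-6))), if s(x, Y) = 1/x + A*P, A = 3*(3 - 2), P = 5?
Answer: -344503760/101284289 ≈ -3.4014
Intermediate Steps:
A = 3 (A = 3*1 = 3)
s(x, Y) = 15 + 1/x (s(x, Y) = 1/x + 3*5 = 1/x + 15 = 15 + 1/x)
-528380/(155359 - s(-652, t(-6))) = -528380/(155359 - (15 + 1/(-652))) = -528380/(155359 - (15 - 1/652)) = -528380/(155359 - 1*9779/652) = -528380/(155359 - 9779/652) = -528380/101284289/652 = -528380*652/101284289 = -344503760/101284289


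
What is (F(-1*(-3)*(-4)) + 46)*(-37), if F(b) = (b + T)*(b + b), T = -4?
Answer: -15910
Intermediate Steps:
F(b) = 2*b*(-4 + b) (F(b) = (b - 4)*(b + b) = (-4 + b)*(2*b) = 2*b*(-4 + b))
(F(-1*(-3)*(-4)) + 46)*(-37) = (2*(-1*(-3)*(-4))*(-4 - 1*(-3)*(-4)) + 46)*(-37) = (2*(3*(-4))*(-4 + 3*(-4)) + 46)*(-37) = (2*(-12)*(-4 - 12) + 46)*(-37) = (2*(-12)*(-16) + 46)*(-37) = (384 + 46)*(-37) = 430*(-37) = -15910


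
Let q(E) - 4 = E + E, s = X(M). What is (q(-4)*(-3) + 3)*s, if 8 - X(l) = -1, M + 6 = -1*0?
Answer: 135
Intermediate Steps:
M = -6 (M = -6 - 1*0 = -6 + 0 = -6)
X(l) = 9 (X(l) = 8 - 1*(-1) = 8 + 1 = 9)
s = 9
q(E) = 4 + 2*E (q(E) = 4 + (E + E) = 4 + 2*E)
(q(-4)*(-3) + 3)*s = ((4 + 2*(-4))*(-3) + 3)*9 = ((4 - 8)*(-3) + 3)*9 = (-4*(-3) + 3)*9 = (12 + 3)*9 = 15*9 = 135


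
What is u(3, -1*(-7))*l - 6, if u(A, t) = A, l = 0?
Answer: -6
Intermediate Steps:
u(3, -1*(-7))*l - 6 = 3*0 - 6 = 0 - 6 = -6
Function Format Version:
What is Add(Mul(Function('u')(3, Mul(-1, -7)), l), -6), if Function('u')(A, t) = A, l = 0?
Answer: -6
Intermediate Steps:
Add(Mul(Function('u')(3, Mul(-1, -7)), l), -6) = Add(Mul(3, 0), -6) = Add(0, -6) = -6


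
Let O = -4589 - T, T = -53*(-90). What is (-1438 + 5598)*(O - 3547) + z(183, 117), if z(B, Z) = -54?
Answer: -53689014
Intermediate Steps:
T = 4770
O = -9359 (O = -4589 - 1*4770 = -4589 - 4770 = -9359)
(-1438 + 5598)*(O - 3547) + z(183, 117) = (-1438 + 5598)*(-9359 - 3547) - 54 = 4160*(-12906) - 54 = -53688960 - 54 = -53689014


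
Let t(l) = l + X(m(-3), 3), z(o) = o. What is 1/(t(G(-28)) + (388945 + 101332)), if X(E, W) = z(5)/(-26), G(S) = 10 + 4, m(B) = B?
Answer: 26/12747561 ≈ 2.0396e-6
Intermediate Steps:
G(S) = 14
X(E, W) = -5/26 (X(E, W) = 5/(-26) = 5*(-1/26) = -5/26)
t(l) = -5/26 + l (t(l) = l - 5/26 = -5/26 + l)
1/(t(G(-28)) + (388945 + 101332)) = 1/((-5/26 + 14) + (388945 + 101332)) = 1/(359/26 + 490277) = 1/(12747561/26) = 26/12747561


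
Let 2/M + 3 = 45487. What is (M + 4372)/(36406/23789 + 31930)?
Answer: 788431095575/5758419766864 ≈ 0.13692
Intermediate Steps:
M = 1/22742 (M = 2/(-3 + 45487) = 2/45484 = 2*(1/45484) = 1/22742 ≈ 4.3972e-5)
(M + 4372)/(36406/23789 + 31930) = (1/22742 + 4372)/(36406/23789 + 31930) = 99428025/(22742*(36406*(1/23789) + 31930)) = 99428025/(22742*(36406/23789 + 31930)) = 99428025/(22742*(759619176/23789)) = (99428025/22742)*(23789/759619176) = 788431095575/5758419766864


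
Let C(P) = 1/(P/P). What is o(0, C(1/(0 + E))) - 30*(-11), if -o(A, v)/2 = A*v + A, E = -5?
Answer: 330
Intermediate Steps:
C(P) = 1 (C(P) = 1/1 = 1)
o(A, v) = -2*A - 2*A*v (o(A, v) = -2*(A*v + A) = -2*(A + A*v) = -2*A - 2*A*v)
o(0, C(1/(0 + E))) - 30*(-11) = -2*0*(1 + 1) - 30*(-11) = -2*0*2 + 330 = 0 + 330 = 330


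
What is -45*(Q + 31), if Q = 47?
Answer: -3510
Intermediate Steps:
-45*(Q + 31) = -45*(47 + 31) = -45*78 = -3510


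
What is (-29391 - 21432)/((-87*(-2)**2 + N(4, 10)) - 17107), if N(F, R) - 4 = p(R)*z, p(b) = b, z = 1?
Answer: 50823/17441 ≈ 2.9140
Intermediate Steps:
N(F, R) = 4 + R (N(F, R) = 4 + R*1 = 4 + R)
(-29391 - 21432)/((-87*(-2)**2 + N(4, 10)) - 17107) = (-29391 - 21432)/((-87*(-2)**2 + (4 + 10)) - 17107) = -50823/((-87*4 + 14) - 17107) = -50823/((-348 + 14) - 17107) = -50823/(-334 - 17107) = -50823/(-17441) = -50823*(-1/17441) = 50823/17441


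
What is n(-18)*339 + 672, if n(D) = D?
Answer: -5430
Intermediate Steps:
n(-18)*339 + 672 = -18*339 + 672 = -6102 + 672 = -5430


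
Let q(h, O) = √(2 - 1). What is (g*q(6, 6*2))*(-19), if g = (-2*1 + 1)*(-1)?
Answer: -19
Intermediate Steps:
q(h, O) = 1 (q(h, O) = √1 = 1)
g = 1 (g = (-2 + 1)*(-1) = -1*(-1) = 1)
(g*q(6, 6*2))*(-19) = (1*1)*(-19) = 1*(-19) = -19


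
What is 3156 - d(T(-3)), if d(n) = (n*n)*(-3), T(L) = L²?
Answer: 3399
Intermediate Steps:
d(n) = -3*n² (d(n) = n²*(-3) = -3*n²)
3156 - d(T(-3)) = 3156 - (-3)*((-3)²)² = 3156 - (-3)*9² = 3156 - (-3)*81 = 3156 - 1*(-243) = 3156 + 243 = 3399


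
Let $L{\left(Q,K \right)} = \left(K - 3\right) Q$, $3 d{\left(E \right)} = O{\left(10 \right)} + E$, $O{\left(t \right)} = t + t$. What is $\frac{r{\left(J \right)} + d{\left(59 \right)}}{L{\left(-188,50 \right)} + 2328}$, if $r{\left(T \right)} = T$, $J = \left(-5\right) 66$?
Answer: $\frac{911}{19524} \approx 0.046661$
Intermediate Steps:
$J = -330$
$O{\left(t \right)} = 2 t$
$d{\left(E \right)} = \frac{20}{3} + \frac{E}{3}$ ($d{\left(E \right)} = \frac{2 \cdot 10 + E}{3} = \frac{20 + E}{3} = \frac{20}{3} + \frac{E}{3}$)
$L{\left(Q,K \right)} = Q \left(-3 + K\right)$ ($L{\left(Q,K \right)} = \left(-3 + K\right) Q = Q \left(-3 + K\right)$)
$\frac{r{\left(J \right)} + d{\left(59 \right)}}{L{\left(-188,50 \right)} + 2328} = \frac{-330 + \left(\frac{20}{3} + \frac{1}{3} \cdot 59\right)}{- 188 \left(-3 + 50\right) + 2328} = \frac{-330 + \left(\frac{20}{3} + \frac{59}{3}\right)}{\left(-188\right) 47 + 2328} = \frac{-330 + \frac{79}{3}}{-8836 + 2328} = - \frac{911}{3 \left(-6508\right)} = \left(- \frac{911}{3}\right) \left(- \frac{1}{6508}\right) = \frac{911}{19524}$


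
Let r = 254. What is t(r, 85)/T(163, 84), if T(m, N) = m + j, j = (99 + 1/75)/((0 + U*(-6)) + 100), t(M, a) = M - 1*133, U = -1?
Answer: 480975/651638 ≈ 0.73810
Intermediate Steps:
t(M, a) = -133 + M (t(M, a) = M - 133 = -133 + M)
j = 3713/3975 (j = (99 + 1/75)/((0 - 1*(-6)) + 100) = (99 + 1/75)/((0 + 6) + 100) = 7426/(75*(6 + 100)) = (7426/75)/106 = (7426/75)*(1/106) = 3713/3975 ≈ 0.93409)
T(m, N) = 3713/3975 + m (T(m, N) = m + 3713/3975 = 3713/3975 + m)
t(r, 85)/T(163, 84) = (-133 + 254)/(3713/3975 + 163) = 121/(651638/3975) = 121*(3975/651638) = 480975/651638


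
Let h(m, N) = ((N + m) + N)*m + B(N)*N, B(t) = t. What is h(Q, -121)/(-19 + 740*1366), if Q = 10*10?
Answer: 9/20629 ≈ 0.00043628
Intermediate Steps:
Q = 100
h(m, N) = N² + m*(m + 2*N) (h(m, N) = ((N + m) + N)*m + N*N = (m + 2*N)*m + N² = m*(m + 2*N) + N² = N² + m*(m + 2*N))
h(Q, -121)/(-19 + 740*1366) = ((-121)² + 100² + 2*(-121)*100)/(-19 + 740*1366) = (14641 + 10000 - 24200)/(-19 + 1010840) = 441/1010821 = 441*(1/1010821) = 9/20629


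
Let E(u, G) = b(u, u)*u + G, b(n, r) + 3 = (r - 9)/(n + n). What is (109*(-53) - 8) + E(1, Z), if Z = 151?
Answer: -5641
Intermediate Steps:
b(n, r) = -3 + (-9 + r)/(2*n) (b(n, r) = -3 + (r - 9)/(n + n) = -3 + (-9 + r)/((2*n)) = -3 + (-9 + r)*(1/(2*n)) = -3 + (-9 + r)/(2*n))
E(u, G) = -9/2 + G - 5*u/2 (E(u, G) = ((-9 + u - 6*u)/(2*u))*u + G = ((-9 - 5*u)/(2*u))*u + G = (-9/2 - 5*u/2) + G = -9/2 + G - 5*u/2)
(109*(-53) - 8) + E(1, Z) = (109*(-53) - 8) + (-9/2 + 151 - 5/2*1) = (-5777 - 8) + (-9/2 + 151 - 5/2) = -5785 + 144 = -5641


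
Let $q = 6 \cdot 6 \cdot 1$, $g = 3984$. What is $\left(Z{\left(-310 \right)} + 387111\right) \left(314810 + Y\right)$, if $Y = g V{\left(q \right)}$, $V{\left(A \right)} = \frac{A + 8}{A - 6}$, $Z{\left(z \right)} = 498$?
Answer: $\frac{621440330994}{5} \approx 1.2429 \cdot 10^{11}$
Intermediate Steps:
$q = 36$ ($q = 36 \cdot 1 = 36$)
$V{\left(A \right)} = \frac{8 + A}{-6 + A}$
$Y = \frac{29216}{5}$ ($Y = 3984 \frac{8 + 36}{-6 + 36} = 3984 \cdot \frac{1}{30} \cdot 44 = 3984 \cdot \frac{22}{15} = \frac{29216}{5} \approx 5843.2$)
$\left(Z{\left(-310 \right)} + 387111\right) \left(314810 + Y\right) = \left(498 + 387111\right) \left(314810 + \frac{29216}{5}\right) = 387609 \cdot \frac{1603266}{5} = \frac{621440330994}{5}$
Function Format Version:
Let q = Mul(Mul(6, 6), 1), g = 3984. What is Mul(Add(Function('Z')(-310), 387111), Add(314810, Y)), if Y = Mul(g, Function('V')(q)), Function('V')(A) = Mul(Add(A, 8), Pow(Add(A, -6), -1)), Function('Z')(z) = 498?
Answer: Rational(621440330994, 5) ≈ 1.2429e+11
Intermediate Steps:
q = 36 (q = Mul(36, 1) = 36)
Function('V')(A) = Mul(Pow(Add(-6, A), -1), Add(8, A)) (Function('V')(A) = Mul(Add(8, A), Pow(Add(-6, A), -1)) = Mul(Pow(Add(-6, A), -1), Add(8, A)))
Y = Rational(29216, 5) (Y = Mul(3984, Mul(Pow(Add(-6, 36), -1), Add(8, 36))) = Mul(3984, Mul(Pow(30, -1), 44)) = Mul(3984, Mul(Rational(1, 30), 44)) = Mul(3984, Rational(22, 15)) = Rational(29216, 5) ≈ 5843.2)
Mul(Add(Function('Z')(-310), 387111), Add(314810, Y)) = Mul(Add(498, 387111), Add(314810, Rational(29216, 5))) = Mul(387609, Rational(1603266, 5)) = Rational(621440330994, 5)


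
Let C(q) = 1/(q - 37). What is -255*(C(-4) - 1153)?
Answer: 12054870/41 ≈ 2.9402e+5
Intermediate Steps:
C(q) = 1/(-37 + q)
-255*(C(-4) - 1153) = -255*(1/(-37 - 4) - 1153) = -255*(1/(-41) - 1153) = -255*(-1/41 - 1153) = -255*(-47274/41) = 12054870/41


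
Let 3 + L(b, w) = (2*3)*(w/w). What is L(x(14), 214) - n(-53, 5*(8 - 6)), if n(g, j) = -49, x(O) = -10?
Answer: 52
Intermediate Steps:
L(b, w) = 3 (L(b, w) = -3 + (2*3)*(w/w) = -3 + 6*1 = -3 + 6 = 3)
L(x(14), 214) - n(-53, 5*(8 - 6)) = 3 - 1*(-49) = 3 + 49 = 52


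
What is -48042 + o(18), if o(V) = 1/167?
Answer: -8023013/167 ≈ -48042.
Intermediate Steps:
o(V) = 1/167
-48042 + o(18) = -48042 + 1/167 = -8023013/167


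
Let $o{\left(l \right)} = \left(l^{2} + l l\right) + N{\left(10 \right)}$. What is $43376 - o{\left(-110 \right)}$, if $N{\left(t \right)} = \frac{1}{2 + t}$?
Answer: $\frac{230111}{12} \approx 19176.0$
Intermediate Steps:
$o{\left(l \right)} = \frac{1}{12} + 2 l^{2}$ ($o{\left(l \right)} = \left(l^{2} + l l\right) + \frac{1}{2 + 10} = \left(l^{2} + l^{2}\right) + \frac{1}{12} = 2 l^{2} + \frac{1}{12} = \frac{1}{12} + 2 l^{2}$)
$43376 - o{\left(-110 \right)} = 43376 - \left(\frac{1}{12} + 2 \left(-110\right)^{2}\right) = 43376 - \left(\frac{1}{12} + 2 \cdot 12100\right) = 43376 - \left(\frac{1}{12} + 24200\right) = 43376 - \frac{290401}{12} = \frac{230111}{12}$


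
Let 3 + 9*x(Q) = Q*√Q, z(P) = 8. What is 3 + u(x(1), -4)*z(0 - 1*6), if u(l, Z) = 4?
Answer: 35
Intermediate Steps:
x(Q) = -⅓ + Q^(3/2)/9 (x(Q) = -⅓ + (Q*√Q)/9 = -⅓ + Q^(3/2)/9)
3 + u(x(1), -4)*z(0 - 1*6) = 3 + 4*8 = 3 + 32 = 35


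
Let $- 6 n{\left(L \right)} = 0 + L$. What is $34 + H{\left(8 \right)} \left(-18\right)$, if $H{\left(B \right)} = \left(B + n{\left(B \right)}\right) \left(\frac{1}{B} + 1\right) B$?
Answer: $-1046$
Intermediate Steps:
$n{\left(L \right)} = - \frac{L}{6}$ ($n{\left(L \right)} = - \frac{0 + L}{6} = - \frac{L}{6}$)
$H{\left(B \right)} = \frac{5 B^{2} \left(1 + \frac{1}{B}\right)}{6}$ ($H{\left(B \right)} = \left(B - \frac{B}{6}\right) \left(\frac{1}{B} + 1\right) B = \frac{5 B}{6} \left(1 + \frac{1}{B}\right) B = \frac{5 B \left(1 + \frac{1}{B}\right)}{6} B = \frac{5 B^{2} \left(1 + \frac{1}{B}\right)}{6}$)
$34 + H{\left(8 \right)} \left(-18\right) = 34 + \frac{5}{6} \cdot 8 \left(1 + 8\right) \left(-18\right) = 34 + \frac{5}{6} \cdot 8 \cdot 9 \left(-18\right) = 34 + 60 \left(-18\right) = 34 - 1080 = -1046$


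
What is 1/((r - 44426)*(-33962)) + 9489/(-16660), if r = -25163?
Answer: -11213064078271/19686968877940 ≈ -0.56957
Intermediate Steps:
1/((r - 44426)*(-33962)) + 9489/(-16660) = 1/(-25163 - 44426*(-33962)) + 9489/(-16660) = -1/33962/(-69589) + 9489*(-1/16660) = -1/69589*(-1/33962) - 9489/16660 = 1/2363381618 - 9489/16660 = -11213064078271/19686968877940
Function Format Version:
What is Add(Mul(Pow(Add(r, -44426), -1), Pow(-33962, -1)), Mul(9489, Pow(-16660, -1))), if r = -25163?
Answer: Rational(-11213064078271, 19686968877940) ≈ -0.56957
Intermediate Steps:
Add(Mul(Pow(Add(r, -44426), -1), Pow(-33962, -1)), Mul(9489, Pow(-16660, -1))) = Add(Mul(Pow(Add(-25163, -44426), -1), Pow(-33962, -1)), Mul(9489, Pow(-16660, -1))) = Add(Mul(Pow(-69589, -1), Rational(-1, 33962)), Mul(9489, Rational(-1, 16660))) = Add(Mul(Rational(-1, 69589), Rational(-1, 33962)), Rational(-9489, 16660)) = Add(Rational(1, 2363381618), Rational(-9489, 16660)) = Rational(-11213064078271, 19686968877940)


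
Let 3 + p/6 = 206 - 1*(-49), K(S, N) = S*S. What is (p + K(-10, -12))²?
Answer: 2598544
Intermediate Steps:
K(S, N) = S²
p = 1512 (p = -18 + 6*(206 - 1*(-49)) = -18 + 6*(206 + 49) = -18 + 6*255 = -18 + 1530 = 1512)
(p + K(-10, -12))² = (1512 + (-10)²)² = (1512 + 100)² = 1612² = 2598544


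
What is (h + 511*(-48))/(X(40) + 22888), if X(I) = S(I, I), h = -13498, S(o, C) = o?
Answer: -19013/11464 ≈ -1.6585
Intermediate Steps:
X(I) = I
(h + 511*(-48))/(X(40) + 22888) = (-13498 + 511*(-48))/(40 + 22888) = (-13498 - 24528)/22928 = -38026*1/22928 = -19013/11464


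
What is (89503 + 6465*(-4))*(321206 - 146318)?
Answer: 11130396984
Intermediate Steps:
(89503 + 6465*(-4))*(321206 - 146318) = (89503 - 25860)*174888 = 63643*174888 = 11130396984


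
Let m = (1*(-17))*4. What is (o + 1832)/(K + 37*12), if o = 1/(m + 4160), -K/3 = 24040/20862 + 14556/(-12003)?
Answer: 6952534223131/1685689846544 ≈ 4.1244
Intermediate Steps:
m = -68 (m = -17*4 = -68)
K = 2519192/13911477 (K = -3*(24040/20862 + 14556/(-12003)) = -3*(24040*(1/20862) + 14556*(-1/12003)) = -3*(12020/10431 - 4852/4001) = -3*(-2519192/41734431) = 2519192/13911477 ≈ 0.18109)
o = 1/4092 (o = 1/(-68 + 4160) = 1/4092 ≈ 0.00024438)
(o + 1832)/(K + 37*12) = (1/4092 + 1832)/(2519192/13911477 + 37*12) = 7496545/(4092*(2519192/13911477 + 444)) = 7496545/(4092*(6179214980/13911477)) = (7496545/4092)*(13911477/6179214980) = 6952534223131/1685689846544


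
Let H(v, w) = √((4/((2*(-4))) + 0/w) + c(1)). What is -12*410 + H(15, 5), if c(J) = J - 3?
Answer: -4920 + I*√10/2 ≈ -4920.0 + 1.5811*I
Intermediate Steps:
c(J) = -3 + J
H(v, w) = I*√10/2 (H(v, w) = √((4/((2*(-4))) + 0/w) + (-3 + 1)) = √((4/(-8) + 0) - 2) = √((4*(-⅛) + 0) - 2) = √((-½ + 0) - 2) = √(-½ - 2) = √(-5/2) = I*√10/2)
-12*410 + H(15, 5) = -12*410 + I*√10/2 = -4920 + I*√10/2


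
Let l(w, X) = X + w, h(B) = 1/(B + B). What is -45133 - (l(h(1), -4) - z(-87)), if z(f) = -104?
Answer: -90467/2 ≈ -45234.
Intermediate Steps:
h(B) = 1/(2*B)
-45133 - (l(h(1), -4) - z(-87)) = -45133 - ((-4 + (½)/1) - 1*(-104)) = -45133 - ((-4 + (½)*1) + 104) = -45133 - ((-4 + ½) + 104) = -45133 - (-7/2 + 104) = -45133 - 1*201/2 = -45133 - 201/2 = -90467/2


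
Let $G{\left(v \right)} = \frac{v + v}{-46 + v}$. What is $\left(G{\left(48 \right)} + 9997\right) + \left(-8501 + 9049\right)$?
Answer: $10593$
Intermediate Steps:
$G{\left(v \right)} = \frac{2 v}{-46 + v}$
$\left(G{\left(48 \right)} + 9997\right) + \left(-8501 + 9049\right) = \left(2 \cdot 48 \frac{1}{-46 + 48} + 9997\right) + \left(-8501 + 9049\right) = \left(2 \cdot 48 \cdot \frac{1}{2} + 9997\right) + 548 = \left(48 + 9997\right) + 548 = 10045 + 548 = 10593$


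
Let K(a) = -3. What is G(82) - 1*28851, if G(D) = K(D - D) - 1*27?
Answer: -28881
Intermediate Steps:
G(D) = -30 (G(D) = -3 - 1*27 = -3 - 27 = -30)
G(82) - 1*28851 = -30 - 1*28851 = -30 - 28851 = -28881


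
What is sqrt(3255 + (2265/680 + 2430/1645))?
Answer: 3*sqrt(181283861962)/22372 ≈ 57.095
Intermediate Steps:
sqrt(3255 + (2265/680 + 2430/1645)) = sqrt(3255 + (2265*(1/680) + 2430*(1/1645))) = sqrt(3255 + (453/136 + 486/329)) = sqrt(3255 + 215133/44744) = sqrt(145856853/44744) = 3*sqrt(181283861962)/22372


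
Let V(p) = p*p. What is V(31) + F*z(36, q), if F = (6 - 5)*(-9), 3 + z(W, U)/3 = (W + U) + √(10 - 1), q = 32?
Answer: -875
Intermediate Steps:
V(p) = p²
z(W, U) = 3*U + 3*W (z(W, U) = -9 + 3*((W + U) + √(10 - 1)) = -9 + 3*((U + W) + √9) = -9 + 3*((U + W) + 3) = -9 + 3*(3 + U + W) = -9 + (9 + 3*U + 3*W) = 3*U + 3*W)
F = -9 (F = 1*(-9) = -9)
V(31) + F*z(36, q) = 31² - 9*(3*32 + 3*36) = 961 - 9*(96 + 108) = 961 - 9*204 = 961 - 1836 = -875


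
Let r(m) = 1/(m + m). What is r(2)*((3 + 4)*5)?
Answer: 35/4 ≈ 8.7500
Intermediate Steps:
r(m) = 1/(2*m)
r(2)*((3 + 4)*5) = ((½)/2)*((3 + 4)*5) = ((½)*(½))*(7*5) = (¼)*35 = 35/4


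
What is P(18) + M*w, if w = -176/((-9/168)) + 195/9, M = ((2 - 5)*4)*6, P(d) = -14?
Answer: -238118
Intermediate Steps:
M = -72 (M = -3*4*6 = -12*6 = -72)
w = 3307 (w = -176/((-9*1/168)) + 195*(⅑) = -176/(-3/56) + 65/3 = -176*(-56/3) + 65/3 = 9856/3 + 65/3 = 3307)
P(18) + M*w = -14 - 72*3307 = -14 - 238104 = -238118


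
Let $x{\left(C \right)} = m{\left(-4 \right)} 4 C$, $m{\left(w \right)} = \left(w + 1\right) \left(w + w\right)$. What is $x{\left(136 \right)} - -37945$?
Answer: $51001$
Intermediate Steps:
$m{\left(w \right)} = 2 w \left(1 + w\right)$ ($m{\left(w \right)} = \left(1 + w\right) 2 w = 2 w \left(1 + w\right)$)
$x{\left(C \right)} = 96 C$ ($x{\left(C \right)} = 2 \left(-4\right) \left(1 - 4\right) 4 C = 2 \left(-4\right) \left(-3\right) 4 C = 24 \cdot 4 C = 96 C$)
$x{\left(136 \right)} - -37945 = 96 \cdot 136 - -37945 = 13056 + 37945 = 51001$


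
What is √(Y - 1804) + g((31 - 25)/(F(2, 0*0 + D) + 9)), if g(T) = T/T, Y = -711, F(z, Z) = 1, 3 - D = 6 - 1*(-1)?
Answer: 1 + I*√2515 ≈ 1.0 + 50.15*I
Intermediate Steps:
D = -4 (D = 3 - (6 - 1*(-1)) = 3 - (6 + 1) = 3 - 1*7 = 3 - 7 = -4)
g(T) = 1
√(Y - 1804) + g((31 - 25)/(F(2, 0*0 + D) + 9)) = √(-711 - 1804) + 1 = √(-2515) + 1 = I*√2515 + 1 = 1 + I*√2515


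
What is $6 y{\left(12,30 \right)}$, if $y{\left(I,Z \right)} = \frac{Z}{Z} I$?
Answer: $72$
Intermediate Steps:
$y{\left(I,Z \right)} = I$ ($y{\left(I,Z \right)} = 1 I = I$)
$6 y{\left(12,30 \right)} = 6 \cdot 12 = 72$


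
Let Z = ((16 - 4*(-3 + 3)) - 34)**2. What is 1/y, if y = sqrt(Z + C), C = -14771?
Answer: -I*sqrt(14447)/14447 ≈ -0.0083198*I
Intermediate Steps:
Z = 324 (Z = ((16 - 4*0) - 34)**2 = ((16 + 0) - 34)**2 = (16 - 34)**2 = (-18)**2 = 324)
y = I*sqrt(14447) (y = sqrt(324 - 14771) = sqrt(-14447) = I*sqrt(14447) ≈ 120.2*I)
1/y = 1/(I*sqrt(14447)) = -I*sqrt(14447)/14447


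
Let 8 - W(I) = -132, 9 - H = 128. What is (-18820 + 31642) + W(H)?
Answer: 12962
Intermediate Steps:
H = -119 (H = 9 - 1*128 = 9 - 128 = -119)
W(I) = 140 (W(I) = 8 - 1*(-132) = 8 + 132 = 140)
(-18820 + 31642) + W(H) = (-18820 + 31642) + 140 = 12822 + 140 = 12962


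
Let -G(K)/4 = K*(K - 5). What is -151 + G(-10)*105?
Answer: -63151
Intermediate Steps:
G(K) = -4*K*(-5 + K) (G(K) = -4*K*(K - 5) = -4*K*(-5 + K))
-151 + G(-10)*105 = -151 + (4*(-10)*(5 - 1*(-10)))*105 = -151 + (4*(-10)*(5 + 10))*105 = -151 + (4*(-10)*15)*105 = -151 - 600*105 = -151 - 63000 = -63151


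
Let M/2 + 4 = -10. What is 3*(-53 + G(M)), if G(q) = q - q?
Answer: -159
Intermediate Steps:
M = -28 (M = -8 + 2*(-10) = -8 - 20 = -28)
G(q) = 0
3*(-53 + G(M)) = 3*(-53 + 0) = 3*(-53) = -159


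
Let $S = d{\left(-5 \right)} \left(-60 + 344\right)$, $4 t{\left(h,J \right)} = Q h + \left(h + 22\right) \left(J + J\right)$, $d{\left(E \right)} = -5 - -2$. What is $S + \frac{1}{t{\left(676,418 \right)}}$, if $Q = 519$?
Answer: $- \frac{199021235}{233593} \approx -852.0$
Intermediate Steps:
$d{\left(E \right)} = -3$ ($d{\left(E \right)} = -5 + 2 = -3$)
$t{\left(h,J \right)} = \frac{519 h}{4} + \frac{J \left(22 + h\right)}{2}$ ($t{\left(h,J \right)} = \frac{519 h + \left(h + 22\right) \left(J + J\right)}{4} = \frac{519 h + \left(22 + h\right) 2 J}{4} = \frac{519 h + 2 J \left(22 + h\right)}{4} = \frac{519 h}{4} + \frac{J \left(22 + h\right)}{2}$)
$S = -852$ ($S = - 3 \left(-60 + 344\right) = \left(-3\right) 284 = -852$)
$S + \frac{1}{t{\left(676,418 \right)}} = -852 + \frac{1}{11 \cdot 418 + \frac{519}{4} \cdot 676 + \frac{1}{2} \cdot 418 \cdot 676} = -852 + \frac{1}{4598 + 87711 + 141284} = -852 + \frac{1}{233593} = - \frac{199021235}{233593}$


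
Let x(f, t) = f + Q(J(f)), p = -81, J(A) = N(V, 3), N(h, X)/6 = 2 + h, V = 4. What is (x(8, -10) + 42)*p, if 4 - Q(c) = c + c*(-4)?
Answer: -13122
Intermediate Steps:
N(h, X) = 12 + 6*h (N(h, X) = 6*(2 + h) = 12 + 6*h)
J(A) = 36 (J(A) = 12 + 6*4 = 12 + 24 = 36)
Q(c) = 4 + 3*c (Q(c) = 4 - (c + c*(-4)) = 4 - (c - 4*c) = 4 - (-3)*c = 4 + 3*c)
x(f, t) = 112 + f (x(f, t) = f + (4 + 3*36) = f + (4 + 108) = f + 112 = 112 + f)
(x(8, -10) + 42)*p = ((112 + 8) + 42)*(-81) = (120 + 42)*(-81) = 162*(-81) = -13122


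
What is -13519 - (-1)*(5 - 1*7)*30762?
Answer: -75043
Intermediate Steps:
-13519 - (-1)*(5 - 1*7)*30762 = -13519 - (-1)*(5 - 7)*30762 = -13519 - (-1)*(-2*30762) = -13519 - (-1)*(-61524) = -13519 - 1*61524 = -13519 - 61524 = -75043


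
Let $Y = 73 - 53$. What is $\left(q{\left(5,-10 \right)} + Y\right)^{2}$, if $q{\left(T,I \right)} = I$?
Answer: $100$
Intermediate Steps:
$Y = 20$
$\left(q{\left(5,-10 \right)} + Y\right)^{2} = \left(-10 + 20\right)^{2} = 10^{2} = 100$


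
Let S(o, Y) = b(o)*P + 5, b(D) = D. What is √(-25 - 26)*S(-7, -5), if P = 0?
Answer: 5*I*√51 ≈ 35.707*I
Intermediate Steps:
S(o, Y) = 5 (S(o, Y) = o*0 + 5 = 0 + 5 = 5)
√(-25 - 26)*S(-7, -5) = √(-25 - 26)*5 = √(-51)*5 = (I*√51)*5 = 5*I*√51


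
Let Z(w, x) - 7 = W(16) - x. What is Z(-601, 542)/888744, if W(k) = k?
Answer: -173/296248 ≈ -0.00058397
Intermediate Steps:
Z(w, x) = 23 - x (Z(w, x) = 7 + (16 - x) = 23 - x)
Z(-601, 542)/888744 = (23 - 1*542)/888744 = (23 - 542)*(1/888744) = -519*1/888744 = -173/296248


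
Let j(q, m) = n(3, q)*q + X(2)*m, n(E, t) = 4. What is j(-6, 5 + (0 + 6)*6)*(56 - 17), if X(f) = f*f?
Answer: 5460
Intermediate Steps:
X(f) = f**2
j(q, m) = 4*m + 4*q (j(q, m) = 4*q + 2**2*m = 4*q + 4*m = 4*m + 4*q)
j(-6, 5 + (0 + 6)*6)*(56 - 17) = (4*(5 + (0 + 6)*6) + 4*(-6))*(56 - 17) = (4*(5 + 6*6) - 24)*39 = (4*(5 + 36) - 24)*39 = (4*41 - 24)*39 = (164 - 24)*39 = 140*39 = 5460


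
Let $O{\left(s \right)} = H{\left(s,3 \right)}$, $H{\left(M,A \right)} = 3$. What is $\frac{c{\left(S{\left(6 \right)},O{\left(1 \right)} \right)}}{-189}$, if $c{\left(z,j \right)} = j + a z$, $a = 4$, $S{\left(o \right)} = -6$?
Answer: $\frac{1}{9} \approx 0.11111$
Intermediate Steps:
$O{\left(s \right)} = 3$
$c{\left(z,j \right)} = j + 4 z$
$\frac{c{\left(S{\left(6 \right)},O{\left(1 \right)} \right)}}{-189} = \frac{3 + 4 \left(-6\right)}{-189} = \left(3 - 24\right) \left(- \frac{1}{189}\right) = \left(-21\right) \left(- \frac{1}{189}\right) = \frac{1}{9}$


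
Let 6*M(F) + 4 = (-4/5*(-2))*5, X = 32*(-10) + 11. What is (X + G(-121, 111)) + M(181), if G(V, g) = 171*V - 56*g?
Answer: -81646/3 ≈ -27215.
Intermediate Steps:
G(V, g) = -56*g + 171*V
X = -309 (X = -320 + 11 = -309)
M(F) = ⅔ (M(F) = -⅔ + ((-4/5*(-2))*5)/6 = -⅔ + ((-4*⅕*(-2))*5)/6 = -⅔ + (-⅘*(-2)*5)/6 = -⅔ + ((8/5)*5)/6 = -⅔ + (⅙)*8 = -⅔ + 4/3 = ⅔)
(X + G(-121, 111)) + M(181) = (-309 + (-56*111 + 171*(-121))) + ⅔ = (-309 + (-6216 - 20691)) + ⅔ = (-309 - 26907) + ⅔ = -27216 + ⅔ = -81646/3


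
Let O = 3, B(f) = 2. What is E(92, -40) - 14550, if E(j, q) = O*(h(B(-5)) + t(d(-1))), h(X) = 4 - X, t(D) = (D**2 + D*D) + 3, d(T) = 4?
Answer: -14439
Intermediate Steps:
t(D) = 3 + 2*D**2 (t(D) = (D**2 + D**2) + 3 = 2*D**2 + 3 = 3 + 2*D**2)
E(j, q) = 111 (E(j, q) = 3*((4 - 1*2) + (3 + 2*4**2)) = 3*((4 - 2) + (3 + 2*16)) = 3*(2 + (3 + 32)) = 3*(2 + 35) = 3*37 = 111)
E(92, -40) - 14550 = 111 - 14550 = -14439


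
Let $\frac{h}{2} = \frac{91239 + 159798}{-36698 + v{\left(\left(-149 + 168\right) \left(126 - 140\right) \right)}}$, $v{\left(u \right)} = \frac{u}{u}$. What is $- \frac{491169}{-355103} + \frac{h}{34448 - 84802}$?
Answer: $\frac{64841455387596}{46869556399001} \approx 1.3834$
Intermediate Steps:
$v{\left(u \right)} = 1$
$h = - \frac{502074}{36697}$ ($h = 2 \frac{91239 + 159798}{-36698 + 1} = 2 \frac{251037}{-36697} = 2 \cdot 251037 \left(- \frac{1}{36697}\right) = 2 \left(- \frac{251037}{36697}\right) = - \frac{502074}{36697} \approx -13.682$)
$- \frac{491169}{-355103} + \frac{h}{34448 - 84802} = - \frac{491169}{-355103} - \frac{502074}{36697 \left(34448 - 84802\right)} = \left(-491169\right) \left(- \frac{1}{355103}\right) - \frac{502074}{36697 \left(-50354\right)} = \frac{70167}{50729} - - \frac{251037}{923920369} = \frac{70167}{50729} + \frac{251037}{923920369} = \frac{64841455387596}{46869556399001}$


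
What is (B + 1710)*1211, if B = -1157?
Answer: 669683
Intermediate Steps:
(B + 1710)*1211 = (-1157 + 1710)*1211 = 553*1211 = 669683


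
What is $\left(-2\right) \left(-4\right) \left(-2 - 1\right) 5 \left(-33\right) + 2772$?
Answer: $6732$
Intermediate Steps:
$\left(-2\right) \left(-4\right) \left(-2 - 1\right) 5 \left(-33\right) + 2772 = 8 \left(\left(-3\right) 5\right) \left(-33\right) + 2772 = 8 \left(-15\right) \left(-33\right) + 2772 = \left(-120\right) \left(-33\right) + 2772 = 3960 + 2772 = 6732$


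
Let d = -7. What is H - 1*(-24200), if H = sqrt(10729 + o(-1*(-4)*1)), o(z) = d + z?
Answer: 24200 + sqrt(10726) ≈ 24304.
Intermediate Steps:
o(z) = -7 + z
H = sqrt(10726) (H = sqrt(10729 + (-7 - 1*(-4)*1)) = sqrt(10729 + (-7 + 4*1)) = sqrt(10729 + (-7 + 4)) = sqrt(10729 - 3) = sqrt(10726) ≈ 103.57)
H - 1*(-24200) = sqrt(10726) - 1*(-24200) = sqrt(10726) + 24200 = 24200 + sqrt(10726)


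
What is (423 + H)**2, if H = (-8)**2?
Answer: 237169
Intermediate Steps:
H = 64
(423 + H)**2 = (423 + 64)**2 = 487**2 = 237169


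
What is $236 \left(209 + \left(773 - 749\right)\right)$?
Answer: $54988$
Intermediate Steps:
$236 \left(209 + \left(773 - 749\right)\right) = 236 \left(209 + 24\right) = 236 \cdot 233 = 54988$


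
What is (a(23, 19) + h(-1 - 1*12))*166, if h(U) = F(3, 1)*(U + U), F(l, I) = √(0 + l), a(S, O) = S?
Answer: 3818 - 4316*√3 ≈ -3657.5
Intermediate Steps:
F(l, I) = √l
h(U) = 2*U*√3 (h(U) = √3*(U + U) = √3*(2*U) = 2*U*√3)
(a(23, 19) + h(-1 - 1*12))*166 = (23 + 2*(-1 - 1*12)*√3)*166 = (23 + 2*(-1 - 12)*√3)*166 = (23 + 2*(-13)*√3)*166 = (23 - 26*√3)*166 = 3818 - 4316*√3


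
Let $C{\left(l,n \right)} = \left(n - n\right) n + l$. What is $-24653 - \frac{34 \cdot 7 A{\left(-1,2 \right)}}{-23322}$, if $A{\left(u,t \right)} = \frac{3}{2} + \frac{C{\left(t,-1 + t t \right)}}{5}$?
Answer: $- \frac{2874784069}{116610} \approx -24653.0$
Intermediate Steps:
$C{\left(l,n \right)} = l$ ($C{\left(l,n \right)} = 0 n + l = 0 + l = l$)
$A{\left(u,t \right)} = \frac{3}{2} + \frac{t}{5}$
$-24653 - \frac{34 \cdot 7 A{\left(-1,2 \right)}}{-23322} = -24653 - \frac{34 \cdot 7 \left(\frac{3}{2} + \frac{1}{5} \cdot 2\right)}{-23322} = -24653 - 238 \left(\frac{3}{2} + \frac{2}{5}\right) \left(- \frac{1}{23322}\right) = -24653 - 238 \cdot \frac{19}{10} \left(- \frac{1}{23322}\right) = -24653 - \frac{2261}{5} \left(- \frac{1}{23322}\right) = -24653 - - \frac{2261}{116610} = -24653 + \frac{2261}{116610} = - \frac{2874784069}{116610}$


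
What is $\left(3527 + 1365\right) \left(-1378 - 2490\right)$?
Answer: $-18922256$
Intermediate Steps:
$\left(3527 + 1365\right) \left(-1378 - 2490\right) = 4892 \left(-1378 - 2490\right) = 4892 \left(-3868\right) = -18922256$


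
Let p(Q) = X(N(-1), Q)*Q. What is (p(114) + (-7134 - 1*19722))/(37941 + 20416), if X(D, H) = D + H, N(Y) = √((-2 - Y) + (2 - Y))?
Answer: -13860/58357 + 114*√2/58357 ≈ -0.23474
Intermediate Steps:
N(Y) = √2*√(-Y) (N(Y) = √(-2*Y) = √2*√(-Y))
p(Q) = Q*(Q + √2) (p(Q) = (√2*√(-1*(-1)) + Q)*Q = (√2*√1 + Q)*Q = (√2*1 + Q)*Q = (√2 + Q)*Q = (Q + √2)*Q = Q*(Q + √2))
(p(114) + (-7134 - 1*19722))/(37941 + 20416) = (114*(114 + √2) + (-7134 - 1*19722))/(37941 + 20416) = ((12996 + 114*√2) + (-7134 - 19722))/58357 = ((12996 + 114*√2) - 26856)*(1/58357) = (-13860 + 114*√2)*(1/58357) = -13860/58357 + 114*√2/58357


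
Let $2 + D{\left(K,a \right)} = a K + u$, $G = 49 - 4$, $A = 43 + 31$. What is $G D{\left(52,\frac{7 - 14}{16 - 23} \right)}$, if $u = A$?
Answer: $5580$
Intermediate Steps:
$A = 74$
$u = 74$
$G = 45$
$D{\left(K,a \right)} = 72 + K a$ ($D{\left(K,a \right)} = -2 + \left(a K + 74\right) = -2 + \left(K a + 74\right) = -2 + \left(74 + K a\right) = 72 + K a$)
$G D{\left(52,\frac{7 - 14}{16 - 23} \right)} = 45 \left(72 + 52 \frac{7 - 14}{16 - 23}\right) = 45 \left(72 + 52 \left(- \frac{7}{-7}\right)\right) = 45 \left(72 + 52 \left(\left(-7\right) \left(- \frac{1}{7}\right)\right)\right) = 45 \left(72 + 52 \cdot 1\right) = 45 \left(72 + 52\right) = 45 \cdot 124 = 5580$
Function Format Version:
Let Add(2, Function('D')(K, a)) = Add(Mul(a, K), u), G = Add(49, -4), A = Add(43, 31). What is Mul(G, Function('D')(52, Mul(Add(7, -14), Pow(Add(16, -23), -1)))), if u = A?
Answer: 5580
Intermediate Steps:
A = 74
u = 74
G = 45
Function('D')(K, a) = Add(72, Mul(K, a)) (Function('D')(K, a) = Add(-2, Add(Mul(a, K), 74)) = Add(-2, Add(Mul(K, a), 74)) = Add(-2, Add(74, Mul(K, a))) = Add(72, Mul(K, a)))
Mul(G, Function('D')(52, Mul(Add(7, -14), Pow(Add(16, -23), -1)))) = Mul(45, Add(72, Mul(52, Mul(Add(7, -14), Pow(Add(16, -23), -1))))) = Mul(45, Add(72, Mul(52, Mul(-7, Pow(-7, -1))))) = Mul(45, Add(72, Mul(52, Mul(-7, Rational(-1, 7))))) = Mul(45, Add(72, Mul(52, 1))) = Mul(45, Add(72, 52)) = Mul(45, 124) = 5580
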